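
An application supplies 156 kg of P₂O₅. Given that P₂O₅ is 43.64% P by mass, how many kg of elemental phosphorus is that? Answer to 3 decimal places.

P = 156 × 0.4364 = 68.0784 kg.

68.078 kg P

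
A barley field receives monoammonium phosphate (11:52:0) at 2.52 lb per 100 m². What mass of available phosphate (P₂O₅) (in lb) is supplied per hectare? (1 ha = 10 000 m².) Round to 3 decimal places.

P₂O₅ per 100 m² = 2.52 × 52% = 1.3104 lb.
Convert to per hectare: 1.3104 × 100 = 131.04 lb.

131.040 lb P₂O₅ per hectare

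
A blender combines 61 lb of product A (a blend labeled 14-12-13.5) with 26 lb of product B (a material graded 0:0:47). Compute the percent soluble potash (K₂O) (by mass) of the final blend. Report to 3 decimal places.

Total mass = 61 + 26 = 87 lb.
K₂O mass = 13.5%×61 + 47%×26 = 20.455 lb.
% K₂O = 20.455 / 87 = 23.51149%.

23.511% K₂O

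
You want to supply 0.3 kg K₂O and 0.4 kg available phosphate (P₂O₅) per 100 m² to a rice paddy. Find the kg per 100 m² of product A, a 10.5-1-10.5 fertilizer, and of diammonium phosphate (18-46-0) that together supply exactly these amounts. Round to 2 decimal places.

2.86 kg product A, 0.81 kg diammonium phosphate

With a, b = kg per 100 m² of product A and diammonium phosphate:
K₂O: 0.105·a + 0·b = 0.3
P₂O₅: 0.01·a + 0.46·b = 0.4
Eliminate b: (row1) − 0/0.46·(row2) → 0.105·a = 0.3, so a = 2.85714.
Then b = (0.4 − 0.01·2.85714) / 0.46 = 0.807453.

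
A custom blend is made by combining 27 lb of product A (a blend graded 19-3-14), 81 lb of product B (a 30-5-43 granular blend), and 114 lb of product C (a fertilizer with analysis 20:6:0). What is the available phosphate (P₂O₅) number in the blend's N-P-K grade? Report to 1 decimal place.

5.3% P₂O₅

Total mass = 27 + 81 + 114 = 222 lb.
P₂O₅ mass = 3%×27 + 5%×81 + 6%×114 = 11.7 lb.
% P₂O₅ = 11.7 / 222 = 5.27027%.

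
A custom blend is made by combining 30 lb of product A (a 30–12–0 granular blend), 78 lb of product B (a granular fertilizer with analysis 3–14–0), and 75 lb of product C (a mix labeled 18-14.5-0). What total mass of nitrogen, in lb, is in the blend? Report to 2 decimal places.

N mass = 30%×30 + 3%×78 + 18%×75 = 24.84 lb.

24.84 lb N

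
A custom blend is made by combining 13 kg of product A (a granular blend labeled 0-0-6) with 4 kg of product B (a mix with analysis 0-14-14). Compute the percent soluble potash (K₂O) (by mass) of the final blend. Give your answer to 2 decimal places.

Total mass = 13 + 4 = 17 kg.
K₂O mass = 6%×13 + 14%×4 = 1.34 kg.
% K₂O = 1.34 / 17 = 7.88235%.

7.88% K₂O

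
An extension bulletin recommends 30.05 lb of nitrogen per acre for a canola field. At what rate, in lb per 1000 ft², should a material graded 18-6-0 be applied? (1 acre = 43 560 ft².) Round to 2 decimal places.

3.83 lb of product per thousand sq ft

Product per acre = 30.05 / 18% = 166.944 lb.
Convert to per 1000 ft²: 166.944 × 0.0229568 = 3.83252 lb.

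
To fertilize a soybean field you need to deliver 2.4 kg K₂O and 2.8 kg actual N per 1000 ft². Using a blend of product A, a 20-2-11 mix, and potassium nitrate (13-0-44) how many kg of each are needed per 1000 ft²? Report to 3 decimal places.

12.483 kg product A, 2.334 kg potassium nitrate

Per-1000 ft² balance (a = product A, b = potassium nitrate):
K₂O: 0.11·a + 0.44·b = 2.4
N: 0.2·a + 0.13·b = 2.8
Eliminate b: (row1) − 0.44/0.13·(row2) → -0.566923·a = -7.07692, so a = 12.48304.
Then b = (2.8 − 0.2·12.48304) / 0.13 = 2.33379.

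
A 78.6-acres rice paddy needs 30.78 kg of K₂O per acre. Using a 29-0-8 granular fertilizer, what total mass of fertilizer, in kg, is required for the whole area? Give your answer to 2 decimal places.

Product per acre = 30.78 / 8% = 384.75 kg.
Total product = 384.75 × 78.6 = 30241.35 kg.

30241.35 kg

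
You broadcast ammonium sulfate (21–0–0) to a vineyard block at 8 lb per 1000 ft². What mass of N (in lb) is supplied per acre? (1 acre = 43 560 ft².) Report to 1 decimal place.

73.2 lb N per acre

nitrogen per 1000 ft² = 8 × 21% = 1.68 lb.
Convert to per acre: 1.68 × 43.56 = 73.1808 lb.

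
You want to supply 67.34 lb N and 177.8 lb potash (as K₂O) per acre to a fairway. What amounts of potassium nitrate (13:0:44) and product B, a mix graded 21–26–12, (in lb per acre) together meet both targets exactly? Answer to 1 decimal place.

Let a = lb of potassium nitrate, b = lb of product B (per acre).
N: 0.13·a + 0.21·b = 67.34
K₂O: 0.44·a + 0.12·b = 177.8
Eliminate a: (row1) − 0.13/0.44·(row2) → 0.174545·b = 14.8082, so b = 84.8385.
Back-substitute: a = (67.34 − 0.21·84.8385) / 0.13 = 380.953.

381.0 lb potassium nitrate, 84.8 lb product B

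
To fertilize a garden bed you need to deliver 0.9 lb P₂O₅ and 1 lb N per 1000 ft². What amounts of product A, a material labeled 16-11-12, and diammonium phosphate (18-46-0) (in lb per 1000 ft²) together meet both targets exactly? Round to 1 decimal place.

5.5 lb product A, 0.6 lb diammonium phosphate

Let a = lb of product A, b = lb of diammonium phosphate (per 1000 ft²).
P₂O₅: 0.11·a + 0.46·b = 0.9
N: 0.16·a + 0.18·b = 1
Solving simultaneously: a = 5.53903, b = 0.63197.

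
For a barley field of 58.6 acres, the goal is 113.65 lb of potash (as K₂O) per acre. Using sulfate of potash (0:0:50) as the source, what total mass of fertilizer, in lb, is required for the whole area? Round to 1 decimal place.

13319.8 lb

Product per acre = 113.65 / 50% = 227.3 lb.
Total product = 227.3 × 58.6 = 13319.78 lb.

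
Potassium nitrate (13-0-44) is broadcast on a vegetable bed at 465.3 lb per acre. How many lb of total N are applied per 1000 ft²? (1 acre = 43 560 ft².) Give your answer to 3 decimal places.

nitrogen per acre = 465.3 × 13% = 60.489 lb.
Convert to per 1000 ft²: 60.489 × 0.0229568 = 1.38864 lb.

1.389 lb N per thousand sq ft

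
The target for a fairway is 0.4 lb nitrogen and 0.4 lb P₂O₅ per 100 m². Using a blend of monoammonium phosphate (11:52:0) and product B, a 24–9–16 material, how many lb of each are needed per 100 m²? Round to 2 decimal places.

Per-100 m² balance (a = monoammonium phosphate, b = product B):
N: 0.11·a + 0.24·b = 0.4
P₂O₅: 0.52·a + 0.09·b = 0.4
Eliminate b: (row1) − 0.24/0.09·(row2) → -1.27667·a = -0.666667, so a = 0.522193.
Then b = (0.4 − 0.52·0.522193) / 0.09 = 1.42733.

0.52 lb monoammonium phosphate, 1.43 lb product B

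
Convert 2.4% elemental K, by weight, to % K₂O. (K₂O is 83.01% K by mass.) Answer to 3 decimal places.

%K₂O = 2.4 / 0.8301 = 2.89122%.

2.891% K₂O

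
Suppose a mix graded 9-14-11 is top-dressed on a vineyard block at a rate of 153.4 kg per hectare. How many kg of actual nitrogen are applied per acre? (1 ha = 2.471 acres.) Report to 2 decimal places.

5.59 kg N per acre

nitrogen per hectare = 153.4 × 9% = 13.806 kg.
Convert to per acre: 13.806 × 0.404694 = 5.58721 kg.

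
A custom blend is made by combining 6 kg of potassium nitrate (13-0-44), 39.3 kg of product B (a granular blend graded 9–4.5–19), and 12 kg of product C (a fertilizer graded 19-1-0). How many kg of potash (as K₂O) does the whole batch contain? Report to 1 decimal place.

K₂O mass = 44%×6 + 19%×39.3 + 0%×12 = 10.107 kg.

10.1 kg K₂O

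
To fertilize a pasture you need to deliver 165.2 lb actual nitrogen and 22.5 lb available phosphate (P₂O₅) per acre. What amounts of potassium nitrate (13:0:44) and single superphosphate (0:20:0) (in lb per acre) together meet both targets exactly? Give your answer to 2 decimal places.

Per-acre balance (a = potassium nitrate, b = single superphosphate):
N: 0.13·a + 0·b = 165.2
P₂O₅: 0·a + 0.2·b = 22.5
Solving simultaneously: a = 1270.769, b = 112.5.

1270.77 lb potassium nitrate, 112.50 lb single superphosphate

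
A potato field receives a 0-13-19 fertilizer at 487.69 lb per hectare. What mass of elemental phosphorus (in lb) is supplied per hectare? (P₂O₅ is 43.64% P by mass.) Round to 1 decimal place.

27.7 lb P per hectare

P₂O₅ per hectare = 487.69 × 13% = 63.3997 lb.
Elemental P = 63.3997 × 0.4364 = 27.6676 lb per hectare.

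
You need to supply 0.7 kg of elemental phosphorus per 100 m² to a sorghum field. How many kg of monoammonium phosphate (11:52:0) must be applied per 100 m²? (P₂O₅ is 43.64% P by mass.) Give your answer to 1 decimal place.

3.1 kg of product per hundred sq m

As P₂O₅: 0.7 / 0.4364 = 1.60403 kg per 100 m².
Product per 100 m² = 1.60403 / 52% = 3.08468 kg.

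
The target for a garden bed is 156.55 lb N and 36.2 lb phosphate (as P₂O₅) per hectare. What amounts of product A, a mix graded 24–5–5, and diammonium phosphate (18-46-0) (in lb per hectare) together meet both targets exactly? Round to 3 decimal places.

645.927 lb product A, 8.486 lb diammonium phosphate

With a, b = lb per hectare of product A and diammonium phosphate:
N: 0.24·a + 0.18·b = 156.55
P₂O₅: 0.05·a + 0.46·b = 36.2
Solving simultaneously: a = 645.92702, b = 8.48619.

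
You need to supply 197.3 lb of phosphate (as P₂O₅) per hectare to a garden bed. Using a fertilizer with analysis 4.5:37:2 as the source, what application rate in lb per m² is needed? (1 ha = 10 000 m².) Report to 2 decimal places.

Product per hectare = 197.3 / 37% = 533.243 lb.
Convert to per m²: 533.243 × 0.0001 = 0.0533243 lb.

0.05 lb of product per sq m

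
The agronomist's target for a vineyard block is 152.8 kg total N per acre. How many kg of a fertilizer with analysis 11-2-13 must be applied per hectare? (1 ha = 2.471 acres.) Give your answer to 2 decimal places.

Product per acre = 152.8 / 11% = 1389.09 kg.
Convert to per hectare: 1389.09 × 2.471 = 3432.444 kg.

3432.44 kg of product per hectare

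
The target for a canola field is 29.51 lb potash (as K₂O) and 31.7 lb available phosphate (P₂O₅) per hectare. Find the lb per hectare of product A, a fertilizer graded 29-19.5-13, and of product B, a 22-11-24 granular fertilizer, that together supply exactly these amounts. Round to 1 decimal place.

134.2 lb product A, 50.3 lb product B

Let a = lb of product A, b = lb of product B (per hectare).
K₂O: 0.13·a + 0.24·b = 29.51
P₂O₅: 0.195·a + 0.11·b = 31.7
From row1: a = (29.51 − 0.24·b) / 0.13.
Into row2: 0.195·(29.51 − 0.24·b)/0.13 + 0.11·b = 31.7 → b = 50.26, a = 134.212.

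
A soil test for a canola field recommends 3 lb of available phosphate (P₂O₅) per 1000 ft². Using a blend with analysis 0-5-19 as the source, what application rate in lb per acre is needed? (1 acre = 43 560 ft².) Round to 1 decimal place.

Product per 1000 ft² = 3 / 5% = 60 lb.
Convert to per acre: 60 × 43.56 = 2613.6 lb.

2613.6 lb of product per acre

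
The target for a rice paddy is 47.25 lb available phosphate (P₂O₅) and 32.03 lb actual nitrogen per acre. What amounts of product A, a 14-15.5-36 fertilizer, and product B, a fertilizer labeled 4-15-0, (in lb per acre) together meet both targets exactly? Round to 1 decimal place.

196.9 lb product A, 111.5 lb product B

Per-acre balance (a = product A, b = product B):
P₂O₅: 0.155·a + 0.15·b = 47.25
N: 0.14·a + 0.04·b = 32.03
From row1: a = (47.25 − 0.15·b) / 0.155.
Into row2: 0.14·(47.25 − 0.15·b)/0.155 + 0.04·b = 32.03 → b = 111.51, a = 196.926.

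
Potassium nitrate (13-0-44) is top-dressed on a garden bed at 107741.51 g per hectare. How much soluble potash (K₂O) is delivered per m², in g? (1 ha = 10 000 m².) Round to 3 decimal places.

4.741 g K₂O per sq m

K₂O per hectare = 107741.51 × 44% = 47406.3 g.
Convert to per m²: 47406.3 × 0.0001 = 4.74063 g.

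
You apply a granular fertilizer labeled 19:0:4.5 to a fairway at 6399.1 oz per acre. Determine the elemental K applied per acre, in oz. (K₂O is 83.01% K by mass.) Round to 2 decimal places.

239.04 oz K per acre

K₂O per acre = 6399.1 × 4.5% = 287.959 oz.
Elemental K = 287.959 × 0.8301 = 239.035 oz per acre.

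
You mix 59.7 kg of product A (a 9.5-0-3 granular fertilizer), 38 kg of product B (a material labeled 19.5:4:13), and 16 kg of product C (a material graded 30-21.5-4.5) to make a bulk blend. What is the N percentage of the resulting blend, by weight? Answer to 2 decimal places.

Total mass = 59.7 + 38 + 16 = 113.7 kg.
N mass = 9.5%×59.7 + 19.5%×38 + 30%×16 = 17.8815 kg.
% N = 17.8815 / 113.7 = 15.7269%.

15.73% N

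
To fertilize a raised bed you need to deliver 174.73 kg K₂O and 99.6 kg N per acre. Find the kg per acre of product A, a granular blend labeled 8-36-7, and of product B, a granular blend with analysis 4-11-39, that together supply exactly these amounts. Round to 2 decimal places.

1121.65 kg product A, 246.70 kg product B

With a, b = kg per acre of product A and product B:
K₂O: 0.07·a + 0.39·b = 174.73
N: 0.08·a + 0.04·b = 99.6
From row1: a = (174.73 − 0.39·b) / 0.07.
Into row2: 0.08·(174.73 − 0.39·b)/0.07 + 0.04·b = 99.6 → b = 246.704, a = 1121.648.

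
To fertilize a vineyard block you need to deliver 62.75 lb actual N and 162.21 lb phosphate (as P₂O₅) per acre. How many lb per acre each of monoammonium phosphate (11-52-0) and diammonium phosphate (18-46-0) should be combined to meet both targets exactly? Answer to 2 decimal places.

7.74 lb monoammonium phosphate, 343.88 lb diammonium phosphate

Per-acre balance (a = monoammonium phosphate, b = diammonium phosphate):
N: 0.11·a + 0.18·b = 62.75
P₂O₅: 0.52·a + 0.46·b = 162.21
Eliminate b: (row1) − 0.18/0.46·(row2) → -0.0934783·a = -0.723478, so a = 7.73953.
Then b = (162.21 − 0.52·7.73953) / 0.46 = 343.881.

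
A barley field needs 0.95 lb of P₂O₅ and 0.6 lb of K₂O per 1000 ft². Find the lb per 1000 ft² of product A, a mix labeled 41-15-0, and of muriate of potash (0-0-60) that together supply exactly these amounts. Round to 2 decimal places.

Per-1000 ft² balance (a = product A, b = muriate of potash):
P₂O₅: 0.15·a + 0·b = 0.95
K₂O: 0·a + 0.6·b = 0.6
Solving simultaneously: a = 6.33333, b = 1.

6.33 lb product A, 1.00 lb muriate of potash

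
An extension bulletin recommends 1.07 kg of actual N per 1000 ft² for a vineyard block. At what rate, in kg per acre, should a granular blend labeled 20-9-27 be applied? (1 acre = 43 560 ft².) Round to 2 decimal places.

Product per 1000 ft² = 1.07 / 20% = 5.35 kg.
Convert to per acre: 5.35 × 43.56 = 233.046 kg.

233.05 kg of product per acre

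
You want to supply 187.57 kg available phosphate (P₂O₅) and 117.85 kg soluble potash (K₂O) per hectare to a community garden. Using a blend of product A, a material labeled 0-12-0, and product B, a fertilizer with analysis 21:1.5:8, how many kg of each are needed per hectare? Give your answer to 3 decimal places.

1378.943 kg product A, 1473.125 kg product B

Let a = kg of product A, b = kg of product B (per hectare).
P₂O₅: 0.12·a + 0.015·b = 187.57
K₂O: 0·a + 0.08·b = 117.85
Solving simultaneously: a = 1378.9427, b = 1473.125.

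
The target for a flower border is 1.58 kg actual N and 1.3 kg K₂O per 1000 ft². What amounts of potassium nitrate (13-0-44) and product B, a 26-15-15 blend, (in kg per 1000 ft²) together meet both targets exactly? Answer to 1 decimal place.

Let a = kg of potassium nitrate, b = kg of product B (per 1000 ft²).
N: 0.13·a + 0.26·b = 1.58
K₂O: 0.44·a + 0.15·b = 1.3
From row1: a = (1.58 − 0.26·b) / 0.13.
Into row2: 0.44·(1.58 − 0.26·b)/0.13 + 0.15·b = 1.3 → b = 5.54478, a = 1.06428.

1.1 kg potassium nitrate, 5.5 kg product B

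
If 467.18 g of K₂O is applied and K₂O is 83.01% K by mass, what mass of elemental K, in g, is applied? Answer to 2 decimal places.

387.81 g K

K = 467.18 × 0.8301 = 387.806 g.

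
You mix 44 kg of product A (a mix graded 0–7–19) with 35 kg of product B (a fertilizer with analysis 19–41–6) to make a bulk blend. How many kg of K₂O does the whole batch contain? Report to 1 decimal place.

10.5 kg K₂O

K₂O mass = 19%×44 + 6%×35 = 10.46 kg.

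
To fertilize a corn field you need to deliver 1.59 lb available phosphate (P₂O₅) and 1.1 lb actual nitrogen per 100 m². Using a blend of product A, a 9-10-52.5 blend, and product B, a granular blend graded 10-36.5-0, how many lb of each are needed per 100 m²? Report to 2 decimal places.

Let a = lb of product A, b = lb of product B (per 100 m²).
P₂O₅: 0.1·a + 0.365·b = 1.59
N: 0.09·a + 0.1·b = 1.1
Eliminate b: (row1) − 0.365/0.1·(row2) → -0.2285·a = -2.425, so a = 10.6127.
Then b = (1.1 − 0.09·10.6127) / 0.1 = 1.44858.

10.61 lb product A, 1.45 lb product B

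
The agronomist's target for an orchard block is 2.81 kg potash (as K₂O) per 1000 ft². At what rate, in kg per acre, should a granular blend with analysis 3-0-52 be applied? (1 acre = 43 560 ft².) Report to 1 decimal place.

Product per 1000 ft² = 2.81 / 52% = 5.40385 kg.
Convert to per acre: 5.40385 × 43.56 = 235.392 kg.

235.4 kg of product per acre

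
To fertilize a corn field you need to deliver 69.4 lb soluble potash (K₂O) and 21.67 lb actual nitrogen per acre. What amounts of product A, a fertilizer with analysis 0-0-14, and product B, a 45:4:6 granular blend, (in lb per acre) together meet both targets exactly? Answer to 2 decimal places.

475.08 lb product A, 48.16 lb product B

With a, b = lb per acre of product A and product B:
K₂O: 0.14·a + 0.06·b = 69.4
N: 0·a + 0.45·b = 21.67
Solving simultaneously: a = 475.076, b = 48.1556.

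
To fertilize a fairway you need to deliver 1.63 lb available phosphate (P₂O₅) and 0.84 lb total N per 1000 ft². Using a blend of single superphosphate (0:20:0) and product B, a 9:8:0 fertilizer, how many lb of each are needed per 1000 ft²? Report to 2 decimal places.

Let a = lb of single superphosphate, b = lb of product B (per 1000 ft²).
P₂O₅: 0.2·a + 0.08·b = 1.63
N: 0·a + 0.09·b = 0.84
Solving simultaneously: a = 4.41667, b = 9.33333.

4.42 lb single superphosphate, 9.33 lb product B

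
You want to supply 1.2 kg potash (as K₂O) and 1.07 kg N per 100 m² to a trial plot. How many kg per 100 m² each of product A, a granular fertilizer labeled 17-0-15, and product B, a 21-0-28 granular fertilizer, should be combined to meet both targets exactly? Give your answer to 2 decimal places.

2.96 kg product A, 2.70 kg product B

Per-100 m² balance (a = product A, b = product B):
K₂O: 0.15·a + 0.28·b = 1.2
N: 0.17·a + 0.21·b = 1.07
Eliminate a: (row1) − 0.15/0.17·(row2) → 0.0947059·b = 0.255882, so b = 2.70186.
Back-substitute: a = (1.2 − 0.28·2.70186) / 0.15 = 2.95652.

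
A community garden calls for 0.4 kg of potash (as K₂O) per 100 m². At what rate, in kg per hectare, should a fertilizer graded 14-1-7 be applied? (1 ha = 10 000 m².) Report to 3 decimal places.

Product per 100 m² = 0.4 / 7% = 5.71429 kg.
Convert to per hectare: 5.71429 × 100 = 571.4286 kg.

571.429 kg of product per hectare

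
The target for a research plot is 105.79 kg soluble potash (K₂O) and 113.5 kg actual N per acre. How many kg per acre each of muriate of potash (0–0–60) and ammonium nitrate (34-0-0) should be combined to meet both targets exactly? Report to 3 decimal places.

Per-acre balance (a = muriate of potash, b = ammonium nitrate):
K₂O: 0.6·a + 0·b = 105.79
N: 0·a + 0.34·b = 113.5
Solving simultaneously: a = 176.3167, b = 333.8235.

176.317 kg muriate of potash, 333.824 kg ammonium nitrate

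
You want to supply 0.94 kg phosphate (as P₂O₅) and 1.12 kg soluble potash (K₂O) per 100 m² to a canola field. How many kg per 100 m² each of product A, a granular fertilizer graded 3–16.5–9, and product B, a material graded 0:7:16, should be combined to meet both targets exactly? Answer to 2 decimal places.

3.58 kg product A, 4.99 kg product B

With a, b = kg per 100 m² of product A and product B:
P₂O₅: 0.165·a + 0.07·b = 0.94
K₂O: 0.09·a + 0.16·b = 1.12
Solving simultaneously: a = 3.58209, b = 4.98507.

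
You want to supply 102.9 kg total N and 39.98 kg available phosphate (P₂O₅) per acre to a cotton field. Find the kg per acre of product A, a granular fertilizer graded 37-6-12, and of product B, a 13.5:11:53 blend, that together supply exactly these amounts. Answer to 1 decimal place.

181.6 kg product A, 264.4 kg product B

Per-acre balance (a = product A, b = product B):
N: 0.37·a + 0.135·b = 102.9
P₂O₅: 0.06·a + 0.11·b = 39.98
Eliminate b: (row1) − 0.135/0.11·(row2) → 0.296364·a = 53.8336, so a = 181.647.
Then b = (39.98 − 0.06·181.647) / 0.11 = 264.374.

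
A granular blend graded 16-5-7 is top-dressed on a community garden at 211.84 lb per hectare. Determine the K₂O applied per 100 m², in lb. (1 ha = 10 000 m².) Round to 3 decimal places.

K₂O per hectare = 211.84 × 7% = 14.8288 lb.
Convert to per 100 m²: 14.8288 × 0.01 = 0.148288 lb.

0.148 lb K₂O per hundred sq m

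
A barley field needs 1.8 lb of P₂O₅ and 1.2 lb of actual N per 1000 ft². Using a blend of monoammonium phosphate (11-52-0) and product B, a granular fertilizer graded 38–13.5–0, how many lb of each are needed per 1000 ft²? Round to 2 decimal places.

2.86 lb monoammonium phosphate, 2.33 lb product B

Per-1000 ft² balance (a = monoammonium phosphate, b = product B):
P₂O₅: 0.52·a + 0.135·b = 1.8
N: 0.11·a + 0.38·b = 1.2
Eliminate b: (row1) − 0.135/0.38·(row2) → 0.480921·a = 1.37368, so a = 2.85636.
Then b = (1.2 − 0.11·2.85636) / 0.38 = 2.33105.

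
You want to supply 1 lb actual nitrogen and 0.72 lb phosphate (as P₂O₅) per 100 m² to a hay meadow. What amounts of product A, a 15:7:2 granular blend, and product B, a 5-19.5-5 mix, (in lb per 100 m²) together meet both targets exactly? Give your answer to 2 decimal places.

Let a = lb of product A, b = lb of product B (per 100 m²).
N: 0.15·a + 0.05·b = 1
P₂O₅: 0.07·a + 0.195·b = 0.72
Eliminate b: (row1) − 0.05/0.195·(row2) → 0.132051·a = 0.815385, so a = 6.17476.
Then b = (0.72 − 0.07·6.17476) / 0.195 = 1.47573.

6.17 lb product A, 1.48 lb product B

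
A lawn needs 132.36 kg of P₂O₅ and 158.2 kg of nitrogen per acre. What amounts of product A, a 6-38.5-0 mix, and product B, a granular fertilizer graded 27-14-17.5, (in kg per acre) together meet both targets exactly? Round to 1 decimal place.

142.2 kg product A, 554.3 kg product B

With a, b = kg per acre of product A and product B:
P₂O₅: 0.385·a + 0.14·b = 132.36
N: 0.06·a + 0.27·b = 158.2
From row1: a = (132.36 − 0.14·b) / 0.385.
Into row2: 0.06·(132.36 − 0.14·b)/0.385 + 0.27·b = 158.2 → b = 554.321, a = 142.221.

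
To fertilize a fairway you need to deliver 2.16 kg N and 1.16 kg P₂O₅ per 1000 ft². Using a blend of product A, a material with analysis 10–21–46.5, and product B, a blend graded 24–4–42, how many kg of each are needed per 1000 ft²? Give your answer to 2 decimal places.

4.14 kg product A, 7.28 kg product B

With a, b = kg per 1000 ft² of product A and product B:
N: 0.1·a + 0.24·b = 2.16
P₂O₅: 0.21·a + 0.04·b = 1.16
From row1: a = (2.16 − 0.24·b) / 0.1.
Into row2: 0.21·(2.16 − 0.24·b)/0.1 + 0.04·b = 1.16 → b = 7.27586, a = 4.13793.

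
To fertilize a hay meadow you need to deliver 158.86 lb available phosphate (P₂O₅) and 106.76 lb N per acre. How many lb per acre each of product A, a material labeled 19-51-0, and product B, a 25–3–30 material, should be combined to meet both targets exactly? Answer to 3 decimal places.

Per-acre balance (a = product A, b = product B):
P₂O₅: 0.51·a + 0.03·b = 158.86
N: 0.19·a + 0.25·b = 106.76
Eliminate b: (row1) − 0.03/0.25·(row2) → 0.4872·a = 146.049, so a = 299.7718.
Then b = (106.76 − 0.19·299.7718) / 0.25 = 199.21346.

299.772 lb product A, 199.213 lb product B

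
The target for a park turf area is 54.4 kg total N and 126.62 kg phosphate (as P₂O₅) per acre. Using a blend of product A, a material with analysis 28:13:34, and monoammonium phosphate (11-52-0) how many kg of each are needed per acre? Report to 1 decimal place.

109.4 kg product A, 216.2 kg monoammonium phosphate

Let a = kg of product A, b = kg of monoammonium phosphate (per acre).
N: 0.28·a + 0.11·b = 54.4
P₂O₅: 0.13·a + 0.52·b = 126.62
Eliminate b: (row1) − 0.11/0.52·(row2) → 0.2525·a = 27.615, so a = 109.366.
Then b = (126.62 − 0.13·109.366) / 0.52 = 216.158.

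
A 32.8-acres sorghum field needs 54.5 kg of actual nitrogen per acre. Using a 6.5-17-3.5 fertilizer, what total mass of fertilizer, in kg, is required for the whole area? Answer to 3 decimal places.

Product per acre = 54.5 / 6.5% = 838.462 kg.
Total product = 838.462 × 32.8 = 27501.53846 kg.

27501.538 kg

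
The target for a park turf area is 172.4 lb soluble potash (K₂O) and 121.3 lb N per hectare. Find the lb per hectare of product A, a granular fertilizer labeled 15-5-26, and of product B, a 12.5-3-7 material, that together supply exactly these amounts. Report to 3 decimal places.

Per-hectare balance (a = product A, b = product B):
K₂O: 0.26·a + 0.07·b = 172.4
N: 0.15·a + 0.125·b = 121.3
Eliminate a: (row1) − 0.26/0.15·(row2) → -0.146667·b = -37.8533, so b = 258.0909.
Back-substitute: a = (172.4 − 0.07·258.0909) / 0.26 = 593.5909.

593.591 lb product A, 258.091 lb product B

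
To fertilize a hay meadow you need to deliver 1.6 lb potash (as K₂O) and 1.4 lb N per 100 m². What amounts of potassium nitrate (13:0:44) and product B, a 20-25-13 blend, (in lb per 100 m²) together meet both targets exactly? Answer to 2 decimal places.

1.94 lb potassium nitrate, 5.74 lb product B

With a, b = lb per 100 m² of potassium nitrate and product B:
K₂O: 0.44·a + 0.13·b = 1.6
N: 0.13·a + 0.2·b = 1.4
Solving simultaneously: a = 1.94093, b = 5.7384.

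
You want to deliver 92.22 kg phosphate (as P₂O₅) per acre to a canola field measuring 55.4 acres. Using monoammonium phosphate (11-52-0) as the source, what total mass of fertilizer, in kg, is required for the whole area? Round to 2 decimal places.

Product per acre = 92.22 / 52% = 177.346 kg.
Total product = 177.346 × 55.4 = 9824.977 kg.

9824.98 kg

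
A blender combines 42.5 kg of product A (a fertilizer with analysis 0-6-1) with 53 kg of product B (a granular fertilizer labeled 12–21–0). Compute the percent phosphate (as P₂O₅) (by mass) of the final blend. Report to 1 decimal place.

14.3% P₂O₅

Total mass = 42.5 + 53 = 95.5 kg.
P₂O₅ mass = 6%×42.5 + 21%×53 = 13.68 kg.
% P₂O₅ = 13.68 / 95.5 = 14.3246%.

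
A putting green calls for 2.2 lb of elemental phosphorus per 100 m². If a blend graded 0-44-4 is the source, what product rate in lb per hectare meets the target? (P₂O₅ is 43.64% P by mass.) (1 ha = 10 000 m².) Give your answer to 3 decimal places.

1145.738 lb of product per hectare

As P₂O₅: 2.2 / 0.4364 = 5.04125 lb per 100 m².
Product per 100 m² = 5.04125 / 44% = 11.4574 lb.
Convert to per hectare: 11.4574 × 100 = 1145.7379 lb.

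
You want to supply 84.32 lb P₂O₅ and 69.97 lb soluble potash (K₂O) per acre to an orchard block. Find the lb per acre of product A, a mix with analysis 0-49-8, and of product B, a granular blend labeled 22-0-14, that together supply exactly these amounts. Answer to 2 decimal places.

172.08 lb product A, 401.45 lb product B

Let a = lb of product A, b = lb of product B (per acre).
P₂O₅: 0.49·a + 0·b = 84.32
K₂O: 0.08·a + 0.14·b = 69.97
From row1: a = (84.32 − 0·b) / 0.49.
Into row2: 0.08·(84.32 − 0·b)/0.49 + 0.14·b = 69.97 → b = 401.453, a = 172.082.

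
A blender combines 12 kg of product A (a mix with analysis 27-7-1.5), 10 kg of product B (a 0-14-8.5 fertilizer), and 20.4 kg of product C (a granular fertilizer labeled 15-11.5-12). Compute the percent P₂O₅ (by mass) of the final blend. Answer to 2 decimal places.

10.82% P₂O₅

Total mass = 12 + 10 + 20.4 = 42.4 kg.
P₂O₅ mass = 7%×12 + 14%×10 + 11.5%×20.4 = 4.586 kg.
% P₂O₅ = 4.586 / 42.4 = 10.816%.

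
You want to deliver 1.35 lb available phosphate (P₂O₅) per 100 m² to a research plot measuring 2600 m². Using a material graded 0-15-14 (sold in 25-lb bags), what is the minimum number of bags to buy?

Product per 100 m² = 1.35 / 15% = 9 lb.
Total product = 9 × 2600 / 100 = 234 lb.
Bags = ⌈234 / 25⌉ = 10.

10 bags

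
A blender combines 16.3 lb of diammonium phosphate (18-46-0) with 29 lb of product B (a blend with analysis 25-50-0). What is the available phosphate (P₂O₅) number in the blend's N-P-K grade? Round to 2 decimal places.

Total mass = 16.3 + 29 = 45.3 lb.
P₂O₅ mass = 46%×16.3 + 50%×29 = 21.998 lb.
% P₂O₅ = 21.998 / 45.3 = 48.5607%.

48.56% P₂O₅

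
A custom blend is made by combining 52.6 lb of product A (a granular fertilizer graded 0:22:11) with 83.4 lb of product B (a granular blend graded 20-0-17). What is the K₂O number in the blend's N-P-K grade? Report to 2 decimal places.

Total mass = 52.6 + 83.4 = 136 lb.
K₂O mass = 11%×52.6 + 17%×83.4 = 19.964 lb.
% K₂O = 19.964 / 136 = 14.6794%.

14.68% K₂O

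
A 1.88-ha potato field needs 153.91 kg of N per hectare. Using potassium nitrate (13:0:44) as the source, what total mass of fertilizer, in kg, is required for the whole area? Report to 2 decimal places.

Product per hectare = 153.91 / 13% = 1183.92 kg.
Total product = 1183.92 × 1.88 = 2225.775 kg.

2225.78 kg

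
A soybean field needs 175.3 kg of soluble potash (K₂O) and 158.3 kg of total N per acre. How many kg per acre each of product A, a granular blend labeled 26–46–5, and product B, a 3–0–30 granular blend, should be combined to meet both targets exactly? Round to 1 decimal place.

552.0 kg product A, 492.3 kg product B

Let a = kg of product A, b = kg of product B (per acre).
K₂O: 0.05·a + 0.3·b = 175.3
N: 0.26·a + 0.03·b = 158.3
Eliminate a: (row1) − 0.05/0.26·(row2) → 0.294231·b = 144.858, so b = 492.327.
Back-substitute: a = (175.3 − 0.3·492.327) / 0.05 = 552.039.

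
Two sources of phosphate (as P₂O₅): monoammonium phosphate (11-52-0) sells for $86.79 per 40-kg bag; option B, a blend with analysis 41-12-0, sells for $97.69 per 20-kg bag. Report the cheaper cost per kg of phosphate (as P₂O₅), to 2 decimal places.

$4.17 per kg P₂O₅ (monoammonium phosphate)

monoammonium phosphate: P₂O₅ per bag = 40 × 52% = 20.8 kg; cost = 86.79 / 20.8 = $4.1726/kg P₂O₅.
option B: P₂O₅ per bag = 20 × 12% = 2.4 kg; cost = 97.69 / 2.4 = $40.7042/kg P₂O₅.
monoammonium phosphate is cheaper.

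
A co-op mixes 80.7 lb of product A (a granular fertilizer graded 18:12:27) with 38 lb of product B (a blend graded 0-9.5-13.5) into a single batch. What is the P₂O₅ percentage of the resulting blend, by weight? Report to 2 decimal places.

Total mass = 80.7 + 38 = 118.7 lb.
P₂O₅ mass = 12%×80.7 + 9.5%×38 = 13.294 lb.
% P₂O₅ = 13.294 / 118.7 = 11.1997%.

11.20% P₂O₅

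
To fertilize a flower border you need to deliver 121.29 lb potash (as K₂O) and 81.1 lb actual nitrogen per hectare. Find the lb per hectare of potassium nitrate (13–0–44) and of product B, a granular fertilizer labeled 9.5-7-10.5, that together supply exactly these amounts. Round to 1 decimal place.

106.8 lb potassium nitrate, 707.5 lb product B

Per-hectare balance (a = potassium nitrate, b = product B):
K₂O: 0.44·a + 0.105·b = 121.29
N: 0.13·a + 0.095·b = 81.1
Eliminate a: (row1) − 0.44/0.13·(row2) → -0.216538·b = -153.202, so b = 707.506.
Back-substitute: a = (121.29 − 0.105·707.506) / 0.44 = 106.822.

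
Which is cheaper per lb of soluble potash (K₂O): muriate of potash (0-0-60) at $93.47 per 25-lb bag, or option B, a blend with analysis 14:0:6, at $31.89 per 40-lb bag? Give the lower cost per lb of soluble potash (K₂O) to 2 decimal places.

muriate of potash: K₂O per bag = 25 × 60% = 15 lb; cost = 93.47 / 15 = $6.2313/lb K₂O.
option B: K₂O per bag = 40 × 6% = 2.4 lb; cost = 31.89 / 2.4 = $13.2875/lb K₂O.
muriate of potash is cheaper.

$6.23 per lb K₂O (muriate of potash)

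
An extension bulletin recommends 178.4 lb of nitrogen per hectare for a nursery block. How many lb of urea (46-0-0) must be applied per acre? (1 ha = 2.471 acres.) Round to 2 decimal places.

156.95 lb of product per acre

Product per hectare = 178.4 / 46% = 387.826 lb.
Convert to per acre: 387.826 × 0.404694 = 156.951 lb.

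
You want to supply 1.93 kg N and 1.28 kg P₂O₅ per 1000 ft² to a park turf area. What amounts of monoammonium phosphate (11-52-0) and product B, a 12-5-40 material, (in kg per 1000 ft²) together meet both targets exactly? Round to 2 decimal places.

1.00 kg monoammonium phosphate, 15.16 kg product B

With a, b = kg per 1000 ft² of monoammonium phosphate and product B:
N: 0.11·a + 0.12·b = 1.93
P₂O₅: 0.52·a + 0.05·b = 1.28
Solving simultaneously: a = 1.00351, b = 15.1634.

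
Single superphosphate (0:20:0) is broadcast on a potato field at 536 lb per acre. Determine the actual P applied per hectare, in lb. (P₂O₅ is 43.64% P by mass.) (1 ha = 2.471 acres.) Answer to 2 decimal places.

P₂O₅ per acre = 536 × 20% = 107.2 lb.
Elemental P = 107.2 × 0.4364 = 46.7821 lb per acre.
Convert to per hectare: 46.7821 × 2.471 = 115.599 lb.

115.60 lb P per hectare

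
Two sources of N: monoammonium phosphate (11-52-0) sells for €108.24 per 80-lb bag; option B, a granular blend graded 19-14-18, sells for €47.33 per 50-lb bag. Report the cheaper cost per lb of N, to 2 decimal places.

monoammonium phosphate: N per bag = 80 × 11% = 8.8 lb; cost = 108.24 / 8.8 = €12.3000/lb N.
option B: N per bag = 50 × 19% = 9.5 lb; cost = 47.33 / 9.5 = €4.9821/lb N.
option B is cheaper.

€4.98 per lb N (option B)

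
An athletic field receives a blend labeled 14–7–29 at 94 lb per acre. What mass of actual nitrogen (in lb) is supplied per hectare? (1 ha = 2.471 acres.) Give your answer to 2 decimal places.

nitrogen per acre = 94 × 14% = 13.16 lb.
Convert to per hectare: 13.16 × 2.471 = 32.5184 lb.

32.52 lb N per hectare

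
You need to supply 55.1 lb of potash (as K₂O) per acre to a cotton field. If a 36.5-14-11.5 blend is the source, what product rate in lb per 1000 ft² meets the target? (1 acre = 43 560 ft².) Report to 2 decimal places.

11.00 lb of product per thousand sq ft

Product per acre = 55.1 / 11.5% = 479.13 lb.
Convert to per 1000 ft²: 479.13 × 0.0229568 = 10.9993 lb.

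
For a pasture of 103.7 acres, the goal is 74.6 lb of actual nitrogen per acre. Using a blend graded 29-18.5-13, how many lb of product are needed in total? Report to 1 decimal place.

Product per acre = 74.6 / 29% = 257.241 lb.
Total product = 257.241 × 103.7 = 26675.93 lb.

26675.9 lb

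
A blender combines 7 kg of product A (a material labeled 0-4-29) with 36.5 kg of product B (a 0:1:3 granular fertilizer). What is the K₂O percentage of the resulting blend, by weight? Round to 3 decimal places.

7.184% K₂O

Total mass = 7 + 36.5 = 43.5 kg.
K₂O mass = 29%×7 + 3%×36.5 = 3.125 kg.
% K₂O = 3.125 / 43.5 = 7.18391%.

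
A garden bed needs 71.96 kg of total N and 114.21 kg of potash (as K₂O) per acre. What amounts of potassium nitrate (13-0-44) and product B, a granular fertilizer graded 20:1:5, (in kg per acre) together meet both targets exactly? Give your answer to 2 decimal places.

236.12 kg potassium nitrate, 206.32 kg product B

Let a = kg of potassium nitrate, b = kg of product B (per acre).
N: 0.13·a + 0.2·b = 71.96
K₂O: 0.44·a + 0.05·b = 114.21
From row1: a = (71.96 − 0.2·b) / 0.13.
Into row2: 0.44·(71.96 − 0.2·b)/0.13 + 0.05·b = 114.21 → b = 206.3202, a = 236.123.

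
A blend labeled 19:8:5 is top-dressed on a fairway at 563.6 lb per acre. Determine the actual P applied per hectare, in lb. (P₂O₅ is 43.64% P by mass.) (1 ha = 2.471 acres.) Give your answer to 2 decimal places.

P₂O₅ per acre = 563.6 × 8% = 45.088 lb.
Elemental P = 45.088 × 0.4364 = 19.6764 lb per acre.
Convert to per hectare: 19.6764 × 2.471 = 48.6204 lb.

48.62 lb P per hectare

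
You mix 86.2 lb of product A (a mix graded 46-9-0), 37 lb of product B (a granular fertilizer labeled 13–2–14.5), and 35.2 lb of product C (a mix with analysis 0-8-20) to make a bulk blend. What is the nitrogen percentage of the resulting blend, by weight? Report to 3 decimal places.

Total mass = 86.2 + 37 + 35.2 = 158.4 lb.
N mass = 46%×86.2 + 13%×37 + 0%×35.2 = 44.462 lb.
% N = 44.462 / 158.4 = 28.0694%.

28.069% N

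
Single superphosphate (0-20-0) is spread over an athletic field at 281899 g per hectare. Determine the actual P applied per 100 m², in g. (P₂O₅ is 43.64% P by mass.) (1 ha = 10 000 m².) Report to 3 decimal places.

P₂O₅ per hectare = 281899 × 20% = 56379.8 g.
Elemental P = 56379.8 × 0.4364 = 24604.1 g per hectare.
Convert to per 100 m²: 24604.1 × 0.01 = 246.0414 g.

246.041 g P per hundred sq m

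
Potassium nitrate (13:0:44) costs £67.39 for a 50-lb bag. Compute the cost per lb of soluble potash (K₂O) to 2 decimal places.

£3.06 per lb K₂O

K₂O in bag = 50 × 44% = 22 lb.
Cost per lb K₂O = £67.39 / 22 = £3.0632.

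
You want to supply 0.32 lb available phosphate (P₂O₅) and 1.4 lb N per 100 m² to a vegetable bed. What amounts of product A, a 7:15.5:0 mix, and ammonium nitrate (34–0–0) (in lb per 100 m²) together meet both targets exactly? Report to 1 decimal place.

2.1 lb product A, 3.7 lb ammonium nitrate

Per-100 m² balance (a = product A, b = ammonium nitrate):
P₂O₅: 0.155·a + 0·b = 0.32
N: 0.07·a + 0.34·b = 1.4
Eliminate a: (row1) − 0.155/0.07·(row2) → -0.752857·b = -2.78, so b = 3.6926.
Back-substitute: a = (0.32 − 0·3.6926) / 0.155 = 2.06452.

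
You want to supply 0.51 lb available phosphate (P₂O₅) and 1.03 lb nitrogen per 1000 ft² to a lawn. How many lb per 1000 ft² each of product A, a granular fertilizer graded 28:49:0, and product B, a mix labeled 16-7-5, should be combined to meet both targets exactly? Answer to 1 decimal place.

0.2 lb product A, 6.2 lb product B

With a, b = lb per 1000 ft² of product A and product B:
P₂O₅: 0.49·a + 0.07·b = 0.51
N: 0.28·a + 0.16·b = 1.03
Solving simultaneously: a = 0.161565, b = 6.15476.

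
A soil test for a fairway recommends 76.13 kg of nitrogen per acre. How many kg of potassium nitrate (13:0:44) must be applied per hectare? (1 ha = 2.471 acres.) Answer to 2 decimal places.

1447.06 kg of product per hectare

Product per acre = 76.13 / 13% = 585.615 kg.
Convert to per hectare: 585.615 × 2.471 = 1447.056 kg.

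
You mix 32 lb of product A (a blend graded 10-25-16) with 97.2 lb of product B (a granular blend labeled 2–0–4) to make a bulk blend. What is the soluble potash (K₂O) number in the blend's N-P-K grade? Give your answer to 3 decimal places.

Total mass = 32 + 97.2 = 129.2 lb.
K₂O mass = 16%×32 + 4%×97.2 = 9.008 lb.
% K₂O = 9.008 / 129.2 = 6.97214%.

6.972% K₂O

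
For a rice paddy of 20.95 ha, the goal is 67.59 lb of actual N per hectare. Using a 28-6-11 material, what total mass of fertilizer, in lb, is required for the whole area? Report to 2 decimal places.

5057.18 lb

Product per hectare = 67.59 / 28% = 241.393 lb.
Total product = 241.393 × 20.95 = 5057.1804 lb.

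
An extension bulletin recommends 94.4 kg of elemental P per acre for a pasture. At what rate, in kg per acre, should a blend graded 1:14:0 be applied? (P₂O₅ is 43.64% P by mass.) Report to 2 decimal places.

As P₂O₅: 94.4 / 0.4364 = 216.315 kg per acre.
Product per acre = 216.315 / 14% = 1545.109 kg.

1545.11 kg of product per acre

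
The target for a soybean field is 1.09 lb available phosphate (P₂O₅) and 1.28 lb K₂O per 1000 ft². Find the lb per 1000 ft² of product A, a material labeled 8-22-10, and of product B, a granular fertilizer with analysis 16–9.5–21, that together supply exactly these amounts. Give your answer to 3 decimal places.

2.924 lb product A, 4.703 lb product B

Let a = lb of product A, b = lb of product B (per 1000 ft²).
P₂O₅: 0.22·a + 0.095·b = 1.09
K₂O: 0.1·a + 0.21·b = 1.28
Eliminate b: (row1) − 0.095/0.21·(row2) → 0.174762·a = 0.510952, so a = 2.92371.
Then b = (1.28 − 0.1·2.92371) / 0.21 = 4.702997.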